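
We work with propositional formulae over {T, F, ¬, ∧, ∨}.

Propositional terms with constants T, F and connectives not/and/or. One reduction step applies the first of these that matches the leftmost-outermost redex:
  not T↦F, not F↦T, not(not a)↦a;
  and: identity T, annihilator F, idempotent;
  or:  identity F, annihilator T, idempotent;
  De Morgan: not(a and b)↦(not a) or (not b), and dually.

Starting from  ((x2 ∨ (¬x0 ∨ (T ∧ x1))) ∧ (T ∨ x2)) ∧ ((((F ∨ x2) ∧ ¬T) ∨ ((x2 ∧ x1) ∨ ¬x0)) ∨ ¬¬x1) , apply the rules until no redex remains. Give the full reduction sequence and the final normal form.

  start: ((x2 ∨ (¬x0 ∨ (T ∧ x1))) ∧ (T ∨ x2)) ∧ ((((F ∨ x2) ∧ ¬T) ∨ ((x2 ∧ x1) ∨ ¬x0)) ∨ ¬¬x1)
  →1  ((x2 ∨ (¬x0 ∨ x1)) ∧ (T ∨ x2)) ∧ ((((F ∨ x2) ∧ ¬T) ∨ ((x2 ∧ x1) ∨ ¬x0)) ∨ ¬¬x1)
  →2  ((x2 ∨ (¬x0 ∨ x1)) ∧ T) ∧ ((((F ∨ x2) ∧ ¬T) ∨ ((x2 ∧ x1) ∨ ¬x0)) ∨ ¬¬x1)
  →3  (x2 ∨ (¬x0 ∨ x1)) ∧ ((((F ∨ x2) ∧ ¬T) ∨ ((x2 ∧ x1) ∨ ¬x0)) ∨ ¬¬x1)
  →4  (x2 ∨ (¬x0 ∨ x1)) ∧ (((x2 ∧ ¬T) ∨ ((x2 ∧ x1) ∨ ¬x0)) ∨ ¬¬x1)
  →5  (x2 ∨ (¬x0 ∨ x1)) ∧ (((x2 ∧ F) ∨ ((x2 ∧ x1) ∨ ¬x0)) ∨ ¬¬x1)
  →6  (x2 ∨ (¬x0 ∨ x1)) ∧ ((F ∨ ((x2 ∧ x1) ∨ ¬x0)) ∨ ¬¬x1)
  →7  (x2 ∨ (¬x0 ∨ x1)) ∧ (((x2 ∧ x1) ∨ ¬x0) ∨ ¬¬x1)
  →8  (x2 ∨ (¬x0 ∨ x1)) ∧ (((x2 ∧ x1) ∨ ¬x0) ∨ x1)

Answer: normal form = (x2 ∨ (¬x0 ∨ x1)) ∧ (((x2 ∧ x1) ∨ ¬x0) ∨ x1)  (in 8 steps)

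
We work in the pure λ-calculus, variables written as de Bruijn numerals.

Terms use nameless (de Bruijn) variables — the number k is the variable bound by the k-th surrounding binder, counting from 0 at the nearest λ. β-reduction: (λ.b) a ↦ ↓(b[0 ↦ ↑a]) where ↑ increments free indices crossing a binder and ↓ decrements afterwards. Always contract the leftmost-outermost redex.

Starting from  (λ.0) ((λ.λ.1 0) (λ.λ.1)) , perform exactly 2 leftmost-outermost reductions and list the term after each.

Answer: after 2 steps: λ.(λ.λ.1) 0

Derivation:
  start: (λ.0) ((λ.λ.1 0) (λ.λ.1))
  →1  (λ.λ.1 0) (λ.λ.1)
  →2  λ.(λ.λ.1) 0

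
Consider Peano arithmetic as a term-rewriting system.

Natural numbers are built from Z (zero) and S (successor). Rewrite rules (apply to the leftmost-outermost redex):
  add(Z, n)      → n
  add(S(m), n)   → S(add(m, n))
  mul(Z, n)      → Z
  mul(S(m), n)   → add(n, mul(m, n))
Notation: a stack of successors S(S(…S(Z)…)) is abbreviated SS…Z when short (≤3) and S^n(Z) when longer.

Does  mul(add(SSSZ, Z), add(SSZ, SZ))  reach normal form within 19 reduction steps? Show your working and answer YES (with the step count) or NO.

Answer: NO — after 19 steps the term is S(S(S(S(S(S(mul(S(add(Z, Z)), add(SSZ, SZ)))))))), not yet normal

Reduction:
  start: mul(add(SSSZ, Z), add(SSZ, SZ))
  [1] mul(S(add(SSZ, Z)), add(SSZ, SZ))
  [2] add(add(SSZ, SZ), mul(add(SSZ, Z), add(SSZ, SZ)))
  [3] add(S(add(SZ, SZ)), mul(add(SSZ, Z), add(SSZ, SZ)))
  [4] S(add(add(SZ, SZ), mul(add(SSZ, Z), add(SSZ, SZ))))
  [5] S(add(S(add(Z, SZ)), mul(add(SSZ, Z), add(SSZ, SZ))))
  [6] S(S(add(add(Z, SZ), mul(add(SSZ, Z), add(SSZ, SZ)))))
  [7] S(S(add(SZ, mul(add(SSZ, Z), add(SSZ, SZ)))))
  [8] S(S(S(add(Z, mul(add(SSZ, Z), add(SSZ, SZ))))))
  [9] S(S(S(mul(add(SSZ, Z), add(SSZ, SZ)))))
  [10] S(S(S(mul(S(add(SZ, Z)), add(SSZ, SZ)))))
  [11] S(S(S(add(add(SSZ, SZ), mul(add(SZ, Z), add(SSZ, SZ))))))
  [12] S(S(S(add(S(add(SZ, SZ)), mul(add(SZ, Z), add(SSZ, SZ))))))
  [13] S(S(S(S(add(add(SZ, SZ), mul(add(SZ, Z), add(SSZ, SZ)))))))
  [14] S(S(S(S(add(S(add(Z, SZ)), mul(add(SZ, Z), add(SSZ, SZ)))))))
  [15] S(S(S(S(S(add(add(Z, SZ), mul(add(SZ, Z), add(SSZ, SZ))))))))
  [16] S(S(S(S(S(add(SZ, mul(add(SZ, Z), add(SSZ, SZ))))))))
  [17] S(S(S(S(S(S(add(Z, mul(add(SZ, Z), add(SSZ, SZ)))))))))
  [18] S(S(S(S(S(S(mul(add(SZ, Z), add(SSZ, SZ))))))))
  [19] S(S(S(S(S(S(mul(S(add(Z, Z)), add(SSZ, SZ))))))))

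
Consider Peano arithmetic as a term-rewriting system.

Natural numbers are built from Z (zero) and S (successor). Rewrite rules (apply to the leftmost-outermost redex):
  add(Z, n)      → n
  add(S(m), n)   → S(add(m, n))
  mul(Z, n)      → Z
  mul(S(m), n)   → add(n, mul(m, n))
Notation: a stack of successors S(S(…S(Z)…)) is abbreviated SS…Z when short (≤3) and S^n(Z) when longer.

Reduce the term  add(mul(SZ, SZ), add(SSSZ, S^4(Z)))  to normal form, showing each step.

Answer: normal form = S^8(Z)  (in 10 steps)

Reduction:
  start: add(mul(SZ, SZ), add(SSSZ, S^4(Z)))
  →1  add(add(SZ, mul(Z, SZ)), add(SSSZ, S^4(Z)))
  →2  add(S(add(Z, mul(Z, SZ))), add(SSSZ, S^4(Z)))
  →3  S(add(add(Z, mul(Z, SZ)), add(SSSZ, S^4(Z))))
  →4  S(add(mul(Z, SZ), add(SSSZ, S^4(Z))))
  →5  S(add(Z, add(SSSZ, S^4(Z))))
  →6  S(add(SSSZ, S^4(Z)))
  →7  S(S(add(SSZ, S^4(Z))))
  →8  S(S(S(add(SZ, S^4(Z)))))
  →9  S(S(S(S(add(Z, S^4(Z))))))
  →10  S^8(Z)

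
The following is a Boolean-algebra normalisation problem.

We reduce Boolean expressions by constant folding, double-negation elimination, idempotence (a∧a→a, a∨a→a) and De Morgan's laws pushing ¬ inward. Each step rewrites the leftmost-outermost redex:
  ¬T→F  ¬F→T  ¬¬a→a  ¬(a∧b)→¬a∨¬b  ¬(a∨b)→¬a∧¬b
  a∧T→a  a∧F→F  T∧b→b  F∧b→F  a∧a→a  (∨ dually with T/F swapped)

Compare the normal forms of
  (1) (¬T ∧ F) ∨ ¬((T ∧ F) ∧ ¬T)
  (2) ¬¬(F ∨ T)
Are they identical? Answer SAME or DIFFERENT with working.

Answer: SAME — A ⇓ T, B ⇓ T

Derivation:
Term A:
  start: (¬T ∧ F) ∨ ¬((T ∧ F) ∧ ¬T)
  [1] F ∨ ¬((T ∧ F) ∧ ¬T)
  [2] ¬((T ∧ F) ∧ ¬T)
  [3] ¬(T ∧ F) ∨ ¬¬T
  [4] (¬T ∨ ¬F) ∨ ¬¬T
  [5] (F ∨ ¬F) ∨ ¬¬T
  [6] ¬F ∨ ¬¬T
  [7] T ∨ ¬¬T
  [8] T

Term B:
  start: ¬¬(F ∨ T)
  [1] F ∨ T
  [2] T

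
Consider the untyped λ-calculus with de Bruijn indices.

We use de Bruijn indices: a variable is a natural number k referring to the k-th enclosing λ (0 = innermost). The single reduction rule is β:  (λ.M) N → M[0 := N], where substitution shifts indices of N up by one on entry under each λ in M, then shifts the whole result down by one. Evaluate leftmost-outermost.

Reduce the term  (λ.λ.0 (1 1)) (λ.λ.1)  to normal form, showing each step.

Answer: normal form = λ.0 (λ.λ.λ.1)  (in 2 steps)

Working:
  start: (λ.λ.0 (1 1)) (λ.λ.1)
  [1] λ.0 ((λ.λ.1) (λ.λ.1))
  [2] λ.0 (λ.λ.λ.1)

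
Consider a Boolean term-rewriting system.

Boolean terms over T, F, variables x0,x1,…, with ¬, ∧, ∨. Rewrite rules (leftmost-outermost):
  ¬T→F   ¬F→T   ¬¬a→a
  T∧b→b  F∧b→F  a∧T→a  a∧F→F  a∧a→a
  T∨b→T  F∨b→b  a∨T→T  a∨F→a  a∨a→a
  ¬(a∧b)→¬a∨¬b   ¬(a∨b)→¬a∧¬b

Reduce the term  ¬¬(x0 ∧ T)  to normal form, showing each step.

  start: ¬¬(x0 ∧ T)
  [1] x0 ∧ T
  [2] x0

Answer: normal form = x0  (in 2 steps)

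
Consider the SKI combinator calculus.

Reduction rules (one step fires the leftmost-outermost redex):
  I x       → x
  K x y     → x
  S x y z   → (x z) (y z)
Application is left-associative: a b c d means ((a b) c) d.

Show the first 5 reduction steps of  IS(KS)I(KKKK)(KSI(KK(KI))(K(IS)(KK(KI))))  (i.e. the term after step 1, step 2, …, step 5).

  start: IS(KS)I(KKKK)(KSI(KK(KI))(K(IS)(KK(KI))))
  step 1: S(KS)I(KKKK)(KSI(KK(KI))(K(IS)(KK(KI))))
  step 2: KS(KKKK)(I(KKKK))(KSI(KK(KI))(K(IS)(KK(KI))))
  step 3: S(I(KKKK))(KSI(KK(KI))(K(IS)(KK(KI))))
  step 4: S(KKKK)(KSI(KK(KI))(K(IS)(KK(KI))))
  step 5: S(KK)(KSI(KK(KI))(K(IS)(KK(KI))))

Answer: after 5 steps: S(KK)(KSI(KK(KI))(K(IS)(KK(KI))))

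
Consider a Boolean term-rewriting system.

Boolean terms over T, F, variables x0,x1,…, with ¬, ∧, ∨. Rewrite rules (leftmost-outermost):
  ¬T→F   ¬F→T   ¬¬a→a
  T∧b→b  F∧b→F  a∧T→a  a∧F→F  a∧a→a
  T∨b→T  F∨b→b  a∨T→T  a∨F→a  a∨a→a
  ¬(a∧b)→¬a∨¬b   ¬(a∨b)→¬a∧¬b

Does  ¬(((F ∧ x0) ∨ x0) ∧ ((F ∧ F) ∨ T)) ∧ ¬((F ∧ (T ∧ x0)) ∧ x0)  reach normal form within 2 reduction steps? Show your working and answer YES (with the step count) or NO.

  start: ¬(((F ∧ x0) ∨ x0) ∧ ((F ∧ F) ∨ T)) ∧ ¬((F ∧ (T ∧ x0)) ∧ x0)
  step 1: (¬((F ∧ x0) ∨ x0) ∨ ¬((F ∧ F) ∨ T)) ∧ ¬((F ∧ (T ∧ x0)) ∧ x0)
  step 2: ((¬(F ∧ x0) ∧ ¬x0) ∨ ¬((F ∧ F) ∨ T)) ∧ ¬((F ∧ (T ∧ x0)) ∧ x0)

Answer: NO — after 2 steps the term is ((¬(F ∧ x0) ∧ ¬x0) ∨ ¬((F ∧ F) ∨ T)) ∧ ¬((F ∧ (T ∧ x0)) ∧ x0), not yet normal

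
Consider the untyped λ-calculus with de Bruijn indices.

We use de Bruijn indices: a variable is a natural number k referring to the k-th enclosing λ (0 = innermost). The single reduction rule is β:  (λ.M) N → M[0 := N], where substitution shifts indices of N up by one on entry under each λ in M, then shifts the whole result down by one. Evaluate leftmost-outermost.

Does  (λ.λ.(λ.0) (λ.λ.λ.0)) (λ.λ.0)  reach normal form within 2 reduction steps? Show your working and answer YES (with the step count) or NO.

Answer: YES — reaches normal form λ.λ.λ.λ.0 in 2 ≤ 2 steps

Derivation:
  start: (λ.λ.(λ.0) (λ.λ.λ.0)) (λ.λ.0)
  →1  λ.(λ.0) (λ.λ.λ.0)
  →2  λ.λ.λ.λ.0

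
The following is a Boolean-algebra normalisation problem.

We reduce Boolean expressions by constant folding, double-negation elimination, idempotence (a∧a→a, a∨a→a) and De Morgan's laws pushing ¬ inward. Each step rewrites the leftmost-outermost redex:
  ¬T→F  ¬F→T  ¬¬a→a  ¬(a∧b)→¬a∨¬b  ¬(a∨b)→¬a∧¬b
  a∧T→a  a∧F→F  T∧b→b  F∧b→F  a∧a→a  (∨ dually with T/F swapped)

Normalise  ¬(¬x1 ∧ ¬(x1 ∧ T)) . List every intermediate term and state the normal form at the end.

Answer: normal form = x1  (in 5 steps)

Working:
  start: ¬(¬x1 ∧ ¬(x1 ∧ T))
  →1  ¬¬x1 ∨ ¬¬(x1 ∧ T)
  →2  x1 ∨ ¬¬(x1 ∧ T)
  →3  x1 ∨ (x1 ∧ T)
  →4  x1 ∨ x1
  →5  x1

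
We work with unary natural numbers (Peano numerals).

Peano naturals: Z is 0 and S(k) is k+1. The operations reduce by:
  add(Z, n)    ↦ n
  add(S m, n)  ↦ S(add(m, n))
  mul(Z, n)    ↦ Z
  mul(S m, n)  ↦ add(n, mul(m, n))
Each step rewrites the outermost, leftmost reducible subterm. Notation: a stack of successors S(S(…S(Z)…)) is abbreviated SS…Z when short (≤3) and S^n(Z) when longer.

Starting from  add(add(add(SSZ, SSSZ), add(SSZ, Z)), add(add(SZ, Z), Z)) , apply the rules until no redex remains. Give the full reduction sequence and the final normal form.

Answer: normal form = S^8(Z)  (in 24 steps)

Derivation:
  start: add(add(add(SSZ, SSSZ), add(SSZ, Z)), add(add(SZ, Z), Z))
  [1] add(add(S(add(SZ, SSSZ)), add(SSZ, Z)), add(add(SZ, Z), Z))
  [2] add(S(add(add(SZ, SSSZ), add(SSZ, Z))), add(add(SZ, Z), Z))
  [3] S(add(add(add(SZ, SSSZ), add(SSZ, Z)), add(add(SZ, Z), Z)))
  [4] S(add(add(S(add(Z, SSSZ)), add(SSZ, Z)), add(add(SZ, Z), Z)))
  [5] S(add(S(add(add(Z, SSSZ), add(SSZ, Z))), add(add(SZ, Z), Z)))
  [6] S(S(add(add(add(Z, SSSZ), add(SSZ, Z)), add(add(SZ, Z), Z))))
  [7] S(S(add(add(SSSZ, add(SSZ, Z)), add(add(SZ, Z), Z))))
  [8] S(S(add(S(add(SSZ, add(SSZ, Z))), add(add(SZ, Z), Z))))
  [9] S(S(S(add(add(SSZ, add(SSZ, Z)), add(add(SZ, Z), Z)))))
  [10] S(S(S(add(S(add(SZ, add(SSZ, Z))), add(add(SZ, Z), Z)))))
  [11] S(S(S(S(add(add(SZ, add(SSZ, Z)), add(add(SZ, Z), Z))))))
  [12] S(S(S(S(add(S(add(Z, add(SSZ, Z))), add(add(SZ, Z), Z))))))
  [13] S(S(S(S(S(add(add(Z, add(SSZ, Z)), add(add(SZ, Z), Z)))))))
  [14] S(S(S(S(S(add(add(SSZ, Z), add(add(SZ, Z), Z)))))))
  [15] S(S(S(S(S(add(S(add(SZ, Z)), add(add(SZ, Z), Z)))))))
  [16] S(S(S(S(S(S(add(add(SZ, Z), add(add(SZ, Z), Z))))))))
  [17] S(S(S(S(S(S(add(S(add(Z, Z)), add(add(SZ, Z), Z))))))))
  [18] S(S(S(S(S(S(S(add(add(Z, Z), add(add(SZ, Z), Z)))))))))
  [19] S(S(S(S(S(S(S(add(Z, add(add(SZ, Z), Z)))))))))
  [20] S(S(S(S(S(S(S(add(add(SZ, Z), Z))))))))
  [21] S(S(S(S(S(S(S(add(S(add(Z, Z)), Z))))))))
  [22] S(S(S(S(S(S(S(S(add(add(Z, Z), Z)))))))))
  [23] S(S(S(S(S(S(S(S(add(Z, Z)))))))))
  [24] S^8(Z)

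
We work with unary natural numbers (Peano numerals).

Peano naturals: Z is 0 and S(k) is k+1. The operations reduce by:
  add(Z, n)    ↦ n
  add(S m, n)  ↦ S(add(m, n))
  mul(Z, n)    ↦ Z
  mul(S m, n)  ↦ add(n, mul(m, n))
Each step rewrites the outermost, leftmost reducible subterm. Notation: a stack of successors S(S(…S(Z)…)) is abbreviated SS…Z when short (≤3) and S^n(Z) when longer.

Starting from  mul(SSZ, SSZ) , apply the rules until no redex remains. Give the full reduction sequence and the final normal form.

Answer: normal form = S^4(Z)  (in 9 steps)

Derivation:
  start: mul(SSZ, SSZ)
  [1] add(SSZ, mul(SZ, SSZ))
  [2] S(add(SZ, mul(SZ, SSZ)))
  [3] S(S(add(Z, mul(SZ, SSZ))))
  [4] S(S(mul(SZ, SSZ)))
  [5] S(S(add(SSZ, mul(Z, SSZ))))
  [6] S(S(S(add(SZ, mul(Z, SSZ)))))
  [7] S(S(S(S(add(Z, mul(Z, SSZ))))))
  [8] S(S(S(S(mul(Z, SSZ)))))
  [9] S^4(Z)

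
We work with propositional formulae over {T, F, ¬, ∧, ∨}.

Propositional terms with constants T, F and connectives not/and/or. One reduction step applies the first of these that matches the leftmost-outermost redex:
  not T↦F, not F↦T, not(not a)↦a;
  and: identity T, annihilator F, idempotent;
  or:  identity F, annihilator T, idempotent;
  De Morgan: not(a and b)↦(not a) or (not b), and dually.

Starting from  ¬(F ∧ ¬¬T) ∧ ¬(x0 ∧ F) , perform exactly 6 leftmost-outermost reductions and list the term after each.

  start: ¬(F ∧ ¬¬T) ∧ ¬(x0 ∧ F)
  step 1: (¬F ∨ ¬¬¬T) ∧ ¬(x0 ∧ F)
  step 2: (T ∨ ¬¬¬T) ∧ ¬(x0 ∧ F)
  step 3: T ∧ ¬(x0 ∧ F)
  step 4: ¬(x0 ∧ F)
  step 5: ¬x0 ∨ ¬F
  step 6: ¬x0 ∨ T

Answer: after 6 steps: ¬x0 ∨ T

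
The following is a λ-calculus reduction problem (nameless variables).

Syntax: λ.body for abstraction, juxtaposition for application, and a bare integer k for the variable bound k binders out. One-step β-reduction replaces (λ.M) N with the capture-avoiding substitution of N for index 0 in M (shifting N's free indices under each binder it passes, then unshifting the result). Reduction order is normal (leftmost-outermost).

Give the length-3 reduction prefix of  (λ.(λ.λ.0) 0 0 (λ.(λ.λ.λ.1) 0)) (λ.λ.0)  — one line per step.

  start: (λ.(λ.λ.0) 0 0 (λ.(λ.λ.λ.1) 0)) (λ.λ.0)
  [1] (λ.λ.0) (λ.λ.0) (λ.λ.0) (λ.(λ.λ.λ.1) 0)
  [2] (λ.0) (λ.λ.0) (λ.(λ.λ.λ.1) 0)
  [3] (λ.λ.0) (λ.(λ.λ.λ.1) 0)

Answer: after 3 steps: (λ.λ.0) (λ.(λ.λ.λ.1) 0)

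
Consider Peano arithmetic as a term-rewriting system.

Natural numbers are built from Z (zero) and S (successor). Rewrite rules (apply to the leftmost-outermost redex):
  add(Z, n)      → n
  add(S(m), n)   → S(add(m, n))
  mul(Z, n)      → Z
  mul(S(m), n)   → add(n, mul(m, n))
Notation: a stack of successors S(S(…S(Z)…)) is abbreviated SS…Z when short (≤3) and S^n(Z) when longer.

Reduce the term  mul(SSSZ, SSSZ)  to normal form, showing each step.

Answer: normal form = S^9(Z)  (in 16 steps)

Derivation:
  start: mul(SSSZ, SSSZ)
  →1  add(SSSZ, mul(SSZ, SSSZ))
  →2  S(add(SSZ, mul(SSZ, SSSZ)))
  →3  S(S(add(SZ, mul(SSZ, SSSZ))))
  →4  S(S(S(add(Z, mul(SSZ, SSSZ)))))
  →5  S(S(S(mul(SSZ, SSSZ))))
  →6  S(S(S(add(SSSZ, mul(SZ, SSSZ)))))
  →7  S(S(S(S(add(SSZ, mul(SZ, SSSZ))))))
  →8  S(S(S(S(S(add(SZ, mul(SZ, SSSZ)))))))
  →9  S(S(S(S(S(S(add(Z, mul(SZ, SSSZ))))))))
  →10  S(S(S(S(S(S(mul(SZ, SSSZ)))))))
  →11  S(S(S(S(S(S(add(SSSZ, mul(Z, SSSZ))))))))
  →12  S(S(S(S(S(S(S(add(SSZ, mul(Z, SSSZ)))))))))
  →13  S(S(S(S(S(S(S(S(add(SZ, mul(Z, SSSZ))))))))))
  →14  S(S(S(S(S(S(S(S(S(add(Z, mul(Z, SSSZ)))))))))))
  →15  S(S(S(S(S(S(S(S(S(mul(Z, SSSZ))))))))))
  →16  S^9(Z)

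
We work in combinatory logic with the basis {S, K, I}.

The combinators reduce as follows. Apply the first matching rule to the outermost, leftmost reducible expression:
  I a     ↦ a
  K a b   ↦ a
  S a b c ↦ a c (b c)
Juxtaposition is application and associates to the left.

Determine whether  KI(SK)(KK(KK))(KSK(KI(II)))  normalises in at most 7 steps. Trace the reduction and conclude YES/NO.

Answer: YES — reaches normal form K(SI) in 5 ≤ 7 steps

Reduction:
  start: KI(SK)(KK(KK))(KSK(KI(II)))
  step 1: I(KK(KK))(KSK(KI(II)))
  step 2: KK(KK)(KSK(KI(II)))
  step 3: K(KSK(KI(II)))
  step 4: K(S(KI(II)))
  step 5: K(SI)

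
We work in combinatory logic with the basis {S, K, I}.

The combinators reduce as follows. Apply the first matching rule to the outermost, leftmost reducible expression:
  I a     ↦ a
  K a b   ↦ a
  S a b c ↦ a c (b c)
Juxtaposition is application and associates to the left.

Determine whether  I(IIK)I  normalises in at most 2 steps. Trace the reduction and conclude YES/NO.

Answer: NO — after 2 steps the term is IKI, not yet normal

Derivation:
  start: I(IIK)I
  step 1: IIKI
  step 2: IKI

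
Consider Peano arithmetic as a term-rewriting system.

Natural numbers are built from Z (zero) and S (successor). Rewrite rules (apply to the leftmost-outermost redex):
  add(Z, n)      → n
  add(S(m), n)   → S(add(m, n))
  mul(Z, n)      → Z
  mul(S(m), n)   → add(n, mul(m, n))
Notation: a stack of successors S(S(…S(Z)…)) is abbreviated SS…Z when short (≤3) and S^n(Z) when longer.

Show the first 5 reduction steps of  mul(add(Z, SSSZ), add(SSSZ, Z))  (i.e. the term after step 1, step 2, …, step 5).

Answer: after 5 steps: S(add(S(add(SZ, Z)), mul(SSZ, add(SSSZ, Z))))

Derivation:
  start: mul(add(Z, SSSZ), add(SSSZ, Z))
  [1] mul(SSSZ, add(SSSZ, Z))
  [2] add(add(SSSZ, Z), mul(SSZ, add(SSSZ, Z)))
  [3] add(S(add(SSZ, Z)), mul(SSZ, add(SSSZ, Z)))
  [4] S(add(add(SSZ, Z), mul(SSZ, add(SSSZ, Z))))
  [5] S(add(S(add(SZ, Z)), mul(SSZ, add(SSSZ, Z))))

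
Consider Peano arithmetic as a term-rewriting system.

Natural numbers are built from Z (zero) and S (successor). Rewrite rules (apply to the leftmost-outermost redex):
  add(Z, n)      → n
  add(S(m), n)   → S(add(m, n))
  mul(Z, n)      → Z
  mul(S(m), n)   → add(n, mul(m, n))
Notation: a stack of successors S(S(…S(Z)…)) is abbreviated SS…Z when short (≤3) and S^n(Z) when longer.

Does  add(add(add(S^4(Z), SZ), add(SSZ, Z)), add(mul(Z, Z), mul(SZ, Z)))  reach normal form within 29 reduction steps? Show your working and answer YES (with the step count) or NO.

Answer: YES — reaches normal form S^7(Z) in 27 ≤ 29 steps

Reduction:
  start: add(add(add(S^4(Z), SZ), add(SSZ, Z)), add(mul(Z, Z), mul(SZ, Z)))
  step 1: add(add(S(add(SSSZ, SZ)), add(SSZ, Z)), add(mul(Z, Z), mul(SZ, Z)))
  step 2: add(S(add(add(SSSZ, SZ), add(SSZ, Z))), add(mul(Z, Z), mul(SZ, Z)))
  step 3: S(add(add(add(SSSZ, SZ), add(SSZ, Z)), add(mul(Z, Z), mul(SZ, Z))))
  step 4: S(add(add(S(add(SSZ, SZ)), add(SSZ, Z)), add(mul(Z, Z), mul(SZ, Z))))
  step 5: S(add(S(add(add(SSZ, SZ), add(SSZ, Z))), add(mul(Z, Z), mul(SZ, Z))))
  step 6: S(S(add(add(add(SSZ, SZ), add(SSZ, Z)), add(mul(Z, Z), mul(SZ, Z)))))
  step 7: S(S(add(add(S(add(SZ, SZ)), add(SSZ, Z)), add(mul(Z, Z), mul(SZ, Z)))))
  step 8: S(S(add(S(add(add(SZ, SZ), add(SSZ, Z))), add(mul(Z, Z), mul(SZ, Z)))))
  step 9: S(S(S(add(add(add(SZ, SZ), add(SSZ, Z)), add(mul(Z, Z), mul(SZ, Z))))))
  step 10: S(S(S(add(add(S(add(Z, SZ)), add(SSZ, Z)), add(mul(Z, Z), mul(SZ, Z))))))
  step 11: S(S(S(add(S(add(add(Z, SZ), add(SSZ, Z))), add(mul(Z, Z), mul(SZ, Z))))))
  step 12: S(S(S(S(add(add(add(Z, SZ), add(SSZ, Z)), add(mul(Z, Z), mul(SZ, Z)))))))
  step 13: S(S(S(S(add(add(SZ, add(SSZ, Z)), add(mul(Z, Z), mul(SZ, Z)))))))
  step 14: S(S(S(S(add(S(add(Z, add(SSZ, Z))), add(mul(Z, Z), mul(SZ, Z)))))))
  step 15: S(S(S(S(S(add(add(Z, add(SSZ, Z)), add(mul(Z, Z), mul(SZ, Z))))))))
  step 16: S(S(S(S(S(add(add(SSZ, Z), add(mul(Z, Z), mul(SZ, Z))))))))
  step 17: S(S(S(S(S(add(S(add(SZ, Z)), add(mul(Z, Z), mul(SZ, Z))))))))
  step 18: S(S(S(S(S(S(add(add(SZ, Z), add(mul(Z, Z), mul(SZ, Z)))))))))
  step 19: S(S(S(S(S(S(add(S(add(Z, Z)), add(mul(Z, Z), mul(SZ, Z)))))))))
  step 20: S(S(S(S(S(S(S(add(add(Z, Z), add(mul(Z, Z), mul(SZ, Z))))))))))
  step 21: S(S(S(S(S(S(S(add(Z, add(mul(Z, Z), mul(SZ, Z))))))))))
  step 22: S(S(S(S(S(S(S(add(mul(Z, Z), mul(SZ, Z)))))))))
  step 23: S(S(S(S(S(S(S(add(Z, mul(SZ, Z)))))))))
  step 24: S(S(S(S(S(S(S(mul(SZ, Z))))))))
  step 25: S(S(S(S(S(S(S(add(Z, mul(Z, Z)))))))))
  step 26: S(S(S(S(S(S(S(mul(Z, Z))))))))
  step 27: S^7(Z)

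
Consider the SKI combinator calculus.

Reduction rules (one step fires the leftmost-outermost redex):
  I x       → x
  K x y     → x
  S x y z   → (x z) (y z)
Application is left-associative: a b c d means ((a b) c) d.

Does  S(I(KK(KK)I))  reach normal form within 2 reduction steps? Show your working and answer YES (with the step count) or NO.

Answer: YES — reaches normal form S(KI) in 2 ≤ 2 steps

Derivation:
  start: S(I(KK(KK)I))
  →1  S(KK(KK)I)
  →2  S(KI)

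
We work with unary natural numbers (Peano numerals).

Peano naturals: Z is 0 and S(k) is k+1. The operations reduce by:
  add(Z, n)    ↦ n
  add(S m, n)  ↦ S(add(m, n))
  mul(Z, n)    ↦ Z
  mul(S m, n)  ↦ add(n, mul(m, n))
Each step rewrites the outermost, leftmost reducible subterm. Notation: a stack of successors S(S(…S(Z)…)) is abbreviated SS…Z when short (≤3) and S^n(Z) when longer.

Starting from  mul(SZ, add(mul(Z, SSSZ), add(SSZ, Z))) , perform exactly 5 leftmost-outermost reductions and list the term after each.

  start: mul(SZ, add(mul(Z, SSSZ), add(SSZ, Z)))
  [1] add(add(mul(Z, SSSZ), add(SSZ, Z)), mul(Z, add(mul(Z, SSSZ), add(SSZ, Z))))
  [2] add(add(Z, add(SSZ, Z)), mul(Z, add(mul(Z, SSSZ), add(SSZ, Z))))
  [3] add(add(SSZ, Z), mul(Z, add(mul(Z, SSSZ), add(SSZ, Z))))
  [4] add(S(add(SZ, Z)), mul(Z, add(mul(Z, SSSZ), add(SSZ, Z))))
  [5] S(add(add(SZ, Z), mul(Z, add(mul(Z, SSSZ), add(SSZ, Z)))))

Answer: after 5 steps: S(add(add(SZ, Z), mul(Z, add(mul(Z, SSSZ), add(SSZ, Z)))))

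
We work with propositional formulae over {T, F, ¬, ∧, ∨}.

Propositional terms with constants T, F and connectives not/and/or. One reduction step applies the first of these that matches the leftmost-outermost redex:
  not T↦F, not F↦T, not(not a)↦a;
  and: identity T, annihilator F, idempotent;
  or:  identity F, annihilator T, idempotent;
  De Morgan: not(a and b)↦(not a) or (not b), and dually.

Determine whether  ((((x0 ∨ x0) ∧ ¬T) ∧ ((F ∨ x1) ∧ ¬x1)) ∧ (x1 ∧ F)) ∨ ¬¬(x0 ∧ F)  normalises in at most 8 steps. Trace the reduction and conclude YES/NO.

Answer: YES — reaches normal form F in 8 ≤ 8 steps

Derivation:
  start: ((((x0 ∨ x0) ∧ ¬T) ∧ ((F ∨ x1) ∧ ¬x1)) ∧ (x1 ∧ F)) ∨ ¬¬(x0 ∧ F)
  →1  (((x0 ∧ ¬T) ∧ ((F ∨ x1) ∧ ¬x1)) ∧ (x1 ∧ F)) ∨ ¬¬(x0 ∧ F)
  →2  (((x0 ∧ F) ∧ ((F ∨ x1) ∧ ¬x1)) ∧ (x1 ∧ F)) ∨ ¬¬(x0 ∧ F)
  →3  ((F ∧ ((F ∨ x1) ∧ ¬x1)) ∧ (x1 ∧ F)) ∨ ¬¬(x0 ∧ F)
  →4  (F ∧ (x1 ∧ F)) ∨ ¬¬(x0 ∧ F)
  →5  F ∨ ¬¬(x0 ∧ F)
  →6  ¬¬(x0 ∧ F)
  →7  x0 ∧ F
  →8  F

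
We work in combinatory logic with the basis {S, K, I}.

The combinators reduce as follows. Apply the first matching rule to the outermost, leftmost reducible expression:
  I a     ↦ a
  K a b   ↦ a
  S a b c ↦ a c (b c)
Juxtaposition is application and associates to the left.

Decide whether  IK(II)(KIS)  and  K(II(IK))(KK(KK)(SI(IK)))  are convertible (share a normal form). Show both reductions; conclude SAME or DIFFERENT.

Term A:
  start: IK(II)(KIS)
  [1] K(II)(KIS)
  [2] II
  [3] I

Term B:
  start: K(II(IK))(KK(KK)(SI(IK)))
  [1] II(IK)
  [2] I(IK)
  [3] IK
  [4] K

Answer: DIFFERENT — A ⇓ I, B ⇓ K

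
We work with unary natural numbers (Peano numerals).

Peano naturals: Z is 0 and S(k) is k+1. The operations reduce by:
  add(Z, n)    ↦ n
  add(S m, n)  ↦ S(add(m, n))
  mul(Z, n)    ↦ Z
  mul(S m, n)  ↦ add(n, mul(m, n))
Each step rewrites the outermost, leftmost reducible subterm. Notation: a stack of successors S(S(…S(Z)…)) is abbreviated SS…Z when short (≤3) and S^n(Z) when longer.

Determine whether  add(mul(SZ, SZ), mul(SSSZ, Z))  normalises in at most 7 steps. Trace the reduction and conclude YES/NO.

  start: add(mul(SZ, SZ), mul(SSSZ, Z))
  →1  add(add(SZ, mul(Z, SZ)), mul(SSSZ, Z))
  →2  add(S(add(Z, mul(Z, SZ))), mul(SSSZ, Z))
  →3  S(add(add(Z, mul(Z, SZ)), mul(SSSZ, Z)))
  →4  S(add(mul(Z, SZ), mul(SSSZ, Z)))
  →5  S(add(Z, mul(SSSZ, Z)))
  →6  S(mul(SSSZ, Z))
  →7  S(add(Z, mul(SSZ, Z)))

Answer: NO — after 7 steps the term is S(add(Z, mul(SSZ, Z))), not yet normal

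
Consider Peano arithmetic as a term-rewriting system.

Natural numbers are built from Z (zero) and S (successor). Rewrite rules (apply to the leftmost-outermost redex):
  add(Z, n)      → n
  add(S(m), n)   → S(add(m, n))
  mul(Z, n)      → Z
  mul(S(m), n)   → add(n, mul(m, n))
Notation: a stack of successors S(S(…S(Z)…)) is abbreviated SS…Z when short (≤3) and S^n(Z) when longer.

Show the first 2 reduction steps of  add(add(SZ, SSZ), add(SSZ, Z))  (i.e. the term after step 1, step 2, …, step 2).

  start: add(add(SZ, SSZ), add(SSZ, Z))
  step 1: add(S(add(Z, SSZ)), add(SSZ, Z))
  step 2: S(add(add(Z, SSZ), add(SSZ, Z)))

Answer: after 2 steps: S(add(add(Z, SSZ), add(SSZ, Z)))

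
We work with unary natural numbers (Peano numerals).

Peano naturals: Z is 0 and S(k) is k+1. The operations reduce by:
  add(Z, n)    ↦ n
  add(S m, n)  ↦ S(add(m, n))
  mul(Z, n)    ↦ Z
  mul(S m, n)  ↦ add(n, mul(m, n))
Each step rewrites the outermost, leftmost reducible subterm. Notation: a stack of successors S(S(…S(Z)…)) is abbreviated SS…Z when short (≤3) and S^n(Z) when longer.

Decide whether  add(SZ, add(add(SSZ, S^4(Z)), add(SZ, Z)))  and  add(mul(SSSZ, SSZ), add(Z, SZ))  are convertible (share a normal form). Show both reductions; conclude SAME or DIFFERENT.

Answer: DIFFERENT — A ⇓ S^8(Z), B ⇓ S^7(Z)

Reduction:
Term A:
  start: add(SZ, add(add(SSZ, S^4(Z)), add(SZ, Z)))
  [1] S(add(Z, add(add(SSZ, S^4(Z)), add(SZ, Z))))
  [2] S(add(add(SSZ, S^4(Z)), add(SZ, Z)))
  [3] S(add(S(add(SZ, S^4(Z))), add(SZ, Z)))
  [4] S(S(add(add(SZ, S^4(Z)), add(SZ, Z))))
  [5] S(S(add(S(add(Z, S^4(Z))), add(SZ, Z))))
  [6] S(S(S(add(add(Z, S^4(Z)), add(SZ, Z)))))
  [7] S(S(S(add(S^4(Z), add(SZ, Z)))))
  [8] S(S(S(S(add(SSSZ, add(SZ, Z))))))
  [9] S(S(S(S(S(add(SSZ, add(SZ, Z)))))))
  [10] S(S(S(S(S(S(add(SZ, add(SZ, Z))))))))
  [11] S(S(S(S(S(S(S(add(Z, add(SZ, Z)))))))))
  [12] S(S(S(S(S(S(S(add(SZ, Z))))))))
  [13] S(S(S(S(S(S(S(S(add(Z, Z)))))))))
  [14] S^8(Z)

Term B:
  start: add(mul(SSSZ, SSZ), add(Z, SZ))
  [1] add(add(SSZ, mul(SSZ, SSZ)), add(Z, SZ))
  [2] add(S(add(SZ, mul(SSZ, SSZ))), add(Z, SZ))
  [3] S(add(add(SZ, mul(SSZ, SSZ)), add(Z, SZ)))
  [4] S(add(S(add(Z, mul(SSZ, SSZ))), add(Z, SZ)))
  [5] S(S(add(add(Z, mul(SSZ, SSZ)), add(Z, SZ))))
  [6] S(S(add(mul(SSZ, SSZ), add(Z, SZ))))
  [7] S(S(add(add(SSZ, mul(SZ, SSZ)), add(Z, SZ))))
  [8] S(S(add(S(add(SZ, mul(SZ, SSZ))), add(Z, SZ))))
  [9] S(S(S(add(add(SZ, mul(SZ, SSZ)), add(Z, SZ)))))
  [10] S(S(S(add(S(add(Z, mul(SZ, SSZ))), add(Z, SZ)))))
  [11] S(S(S(S(add(add(Z, mul(SZ, SSZ)), add(Z, SZ))))))
  [12] S(S(S(S(add(mul(SZ, SSZ), add(Z, SZ))))))
  [13] S(S(S(S(add(add(SSZ, mul(Z, SSZ)), add(Z, SZ))))))
  [14] S(S(S(S(add(S(add(SZ, mul(Z, SSZ))), add(Z, SZ))))))
  [15] S(S(S(S(S(add(add(SZ, mul(Z, SSZ)), add(Z, SZ)))))))
  [16] S(S(S(S(S(add(S(add(Z, mul(Z, SSZ))), add(Z, SZ)))))))
  [17] S(S(S(S(S(S(add(add(Z, mul(Z, SSZ)), add(Z, SZ))))))))
  [18] S(S(S(S(S(S(add(mul(Z, SSZ), add(Z, SZ))))))))
  [19] S(S(S(S(S(S(add(Z, add(Z, SZ))))))))
  [20] S(S(S(S(S(S(add(Z, SZ)))))))
  [21] S^7(Z)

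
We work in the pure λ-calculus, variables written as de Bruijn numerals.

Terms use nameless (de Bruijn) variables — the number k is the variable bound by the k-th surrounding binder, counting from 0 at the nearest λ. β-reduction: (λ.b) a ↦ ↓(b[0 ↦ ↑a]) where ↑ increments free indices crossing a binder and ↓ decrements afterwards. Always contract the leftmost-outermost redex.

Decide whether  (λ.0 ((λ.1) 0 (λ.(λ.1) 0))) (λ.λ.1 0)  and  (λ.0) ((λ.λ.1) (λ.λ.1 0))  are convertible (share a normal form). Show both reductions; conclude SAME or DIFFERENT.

Term A:
  start: (λ.0 ((λ.1) 0 (λ.(λ.1) 0))) (λ.λ.1 0)
  step 1: (λ.λ.1 0) ((λ.λ.λ.1 0) (λ.λ.1 0) (λ.(λ.1) 0))
  step 2: λ.(λ.λ.λ.1 0) (λ.λ.1 0) (λ.(λ.1) 0) 0
  step 3: λ.(λ.λ.1 0) (λ.(λ.1) 0) 0
  step 4: λ.(λ.(λ.(λ.1) 0) 0) 0
  step 5: λ.(λ.(λ.1) 0) 0
  step 6: λ.(λ.1) 0
  step 7: λ.0

Term B:
  start: (λ.0) ((λ.λ.1) (λ.λ.1 0))
  step 1: (λ.λ.1) (λ.λ.1 0)
  step 2: λ.λ.λ.1 0

Answer: DIFFERENT — A ⇓ λ.0, B ⇓ λ.λ.λ.1 0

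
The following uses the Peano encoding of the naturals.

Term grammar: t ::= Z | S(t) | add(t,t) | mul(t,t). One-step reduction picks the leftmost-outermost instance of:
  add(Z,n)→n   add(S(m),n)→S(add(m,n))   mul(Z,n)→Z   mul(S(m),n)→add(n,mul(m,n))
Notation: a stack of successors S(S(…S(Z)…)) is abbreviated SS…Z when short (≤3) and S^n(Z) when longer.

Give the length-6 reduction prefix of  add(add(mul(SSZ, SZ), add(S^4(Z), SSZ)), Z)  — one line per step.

Answer: after 6 steps: S(add(add(add(SZ, mul(Z, SZ)), add(S^4(Z), SSZ)), Z))

Derivation:
  start: add(add(mul(SSZ, SZ), add(S^4(Z), SSZ)), Z)
  step 1: add(add(add(SZ, mul(SZ, SZ)), add(S^4(Z), SSZ)), Z)
  step 2: add(add(S(add(Z, mul(SZ, SZ))), add(S^4(Z), SSZ)), Z)
  step 3: add(S(add(add(Z, mul(SZ, SZ)), add(S^4(Z), SSZ))), Z)
  step 4: S(add(add(add(Z, mul(SZ, SZ)), add(S^4(Z), SSZ)), Z))
  step 5: S(add(add(mul(SZ, SZ), add(S^4(Z), SSZ)), Z))
  step 6: S(add(add(add(SZ, mul(Z, SZ)), add(S^4(Z), SSZ)), Z))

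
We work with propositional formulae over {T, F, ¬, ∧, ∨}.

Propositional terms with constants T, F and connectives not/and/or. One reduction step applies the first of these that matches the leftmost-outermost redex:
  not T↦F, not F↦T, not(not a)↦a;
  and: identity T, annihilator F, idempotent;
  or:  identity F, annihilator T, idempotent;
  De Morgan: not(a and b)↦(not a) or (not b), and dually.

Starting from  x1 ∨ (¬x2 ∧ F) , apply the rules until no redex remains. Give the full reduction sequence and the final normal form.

Answer: normal form = x1  (in 2 steps)

Derivation:
  start: x1 ∨ (¬x2 ∧ F)
  →1  x1 ∨ F
  →2  x1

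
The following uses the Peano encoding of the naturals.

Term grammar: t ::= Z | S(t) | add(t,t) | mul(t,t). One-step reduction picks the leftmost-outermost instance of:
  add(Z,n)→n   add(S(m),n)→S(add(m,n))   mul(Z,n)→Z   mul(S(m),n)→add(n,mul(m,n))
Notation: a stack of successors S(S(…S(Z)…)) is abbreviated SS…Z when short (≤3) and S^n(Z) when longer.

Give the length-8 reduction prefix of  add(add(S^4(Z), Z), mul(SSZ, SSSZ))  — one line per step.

  start: add(add(S^4(Z), Z), mul(SSZ, SSSZ))
  step 1: add(S(add(SSSZ, Z)), mul(SSZ, SSSZ))
  step 2: S(add(add(SSSZ, Z), mul(SSZ, SSSZ)))
  step 3: S(add(S(add(SSZ, Z)), mul(SSZ, SSSZ)))
  step 4: S(S(add(add(SSZ, Z), mul(SSZ, SSSZ))))
  step 5: S(S(add(S(add(SZ, Z)), mul(SSZ, SSSZ))))
  step 6: S(S(S(add(add(SZ, Z), mul(SSZ, SSSZ)))))
  step 7: S(S(S(add(S(add(Z, Z)), mul(SSZ, SSSZ)))))
  step 8: S(S(S(S(add(add(Z, Z), mul(SSZ, SSSZ))))))

Answer: after 8 steps: S(S(S(S(add(add(Z, Z), mul(SSZ, SSSZ))))))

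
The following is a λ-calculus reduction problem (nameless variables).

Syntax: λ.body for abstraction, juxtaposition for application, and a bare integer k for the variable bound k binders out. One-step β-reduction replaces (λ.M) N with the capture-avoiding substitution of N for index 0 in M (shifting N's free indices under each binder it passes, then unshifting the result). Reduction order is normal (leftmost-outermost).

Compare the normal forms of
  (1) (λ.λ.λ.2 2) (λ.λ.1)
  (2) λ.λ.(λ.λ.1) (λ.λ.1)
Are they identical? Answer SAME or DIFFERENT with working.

Answer: SAME — A ⇓ λ.λ.λ.λ.λ.1, B ⇓ λ.λ.λ.λ.λ.1

Derivation:
Term A:
  start: (λ.λ.λ.2 2) (λ.λ.1)
  [1] λ.λ.(λ.λ.1) (λ.λ.1)
  [2] λ.λ.λ.λ.λ.1

Term B:
  start: λ.λ.(λ.λ.1) (λ.λ.1)
  [1] λ.λ.λ.λ.λ.1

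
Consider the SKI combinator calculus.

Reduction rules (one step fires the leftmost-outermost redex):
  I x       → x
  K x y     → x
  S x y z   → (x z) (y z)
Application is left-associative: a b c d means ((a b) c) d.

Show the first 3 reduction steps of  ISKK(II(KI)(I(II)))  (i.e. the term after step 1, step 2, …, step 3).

Answer: after 3 steps: II(KI)(I(II))

Derivation:
  start: ISKK(II(KI)(I(II)))
  →1  SKK(II(KI)(I(II)))
  →2  K(II(KI)(I(II)))(K(II(KI)(I(II))))
  →3  II(KI)(I(II))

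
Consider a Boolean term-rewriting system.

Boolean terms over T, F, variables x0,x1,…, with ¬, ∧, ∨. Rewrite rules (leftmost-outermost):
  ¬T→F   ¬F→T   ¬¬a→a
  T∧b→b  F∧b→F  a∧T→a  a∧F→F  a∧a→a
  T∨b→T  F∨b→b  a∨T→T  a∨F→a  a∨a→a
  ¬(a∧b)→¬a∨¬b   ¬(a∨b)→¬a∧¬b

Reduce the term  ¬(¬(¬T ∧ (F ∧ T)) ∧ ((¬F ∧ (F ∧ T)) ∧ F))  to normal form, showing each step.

Answer: normal form = T  (in 13 steps)

Derivation:
  start: ¬(¬(¬T ∧ (F ∧ T)) ∧ ((¬F ∧ (F ∧ T)) ∧ F))
  step 1: ¬¬(¬T ∧ (F ∧ T)) ∨ ¬((¬F ∧ (F ∧ T)) ∧ F)
  step 2: (¬T ∧ (F ∧ T)) ∨ ¬((¬F ∧ (F ∧ T)) ∧ F)
  step 3: (F ∧ (F ∧ T)) ∨ ¬((¬F ∧ (F ∧ T)) ∧ F)
  step 4: F ∨ ¬((¬F ∧ (F ∧ T)) ∧ F)
  step 5: ¬((¬F ∧ (F ∧ T)) ∧ F)
  step 6: ¬(¬F ∧ (F ∧ T)) ∨ ¬F
  step 7: (¬¬F ∨ ¬(F ∧ T)) ∨ ¬F
  step 8: (F ∨ ¬(F ∧ T)) ∨ ¬F
  step 9: ¬(F ∧ T) ∨ ¬F
  step 10: (¬F ∨ ¬T) ∨ ¬F
  step 11: (T ∨ ¬T) ∨ ¬F
  step 12: T ∨ ¬F
  step 13: T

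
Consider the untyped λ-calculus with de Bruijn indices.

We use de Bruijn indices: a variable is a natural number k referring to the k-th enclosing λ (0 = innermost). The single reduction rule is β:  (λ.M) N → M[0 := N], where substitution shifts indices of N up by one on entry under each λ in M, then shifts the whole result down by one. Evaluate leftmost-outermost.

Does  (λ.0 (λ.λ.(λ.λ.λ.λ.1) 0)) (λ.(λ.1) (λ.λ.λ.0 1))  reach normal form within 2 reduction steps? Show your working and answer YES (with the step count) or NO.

Answer: NO — after 2 steps the term is (λ.λ.λ.(λ.λ.λ.λ.1) 0) (λ.λ.λ.0 1), not yet normal

Derivation:
  start: (λ.0 (λ.λ.(λ.λ.λ.λ.1) 0)) (λ.(λ.1) (λ.λ.λ.0 1))
  step 1: (λ.(λ.1) (λ.λ.λ.0 1)) (λ.λ.(λ.λ.λ.λ.1) 0)
  step 2: (λ.λ.λ.(λ.λ.λ.λ.1) 0) (λ.λ.λ.0 1)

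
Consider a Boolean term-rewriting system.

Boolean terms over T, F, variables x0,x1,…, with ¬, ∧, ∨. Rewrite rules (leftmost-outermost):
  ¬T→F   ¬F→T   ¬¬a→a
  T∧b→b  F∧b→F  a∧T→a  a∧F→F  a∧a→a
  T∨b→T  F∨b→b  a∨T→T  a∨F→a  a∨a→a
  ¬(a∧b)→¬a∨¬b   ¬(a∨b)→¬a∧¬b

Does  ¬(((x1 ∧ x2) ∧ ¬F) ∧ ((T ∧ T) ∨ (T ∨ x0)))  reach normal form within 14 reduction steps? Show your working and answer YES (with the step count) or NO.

Answer: YES — reaches normal form ¬x1 ∨ ¬x2 in 11 ≤ 14 steps

Working:
  start: ¬(((x1 ∧ x2) ∧ ¬F) ∧ ((T ∧ T) ∨ (T ∨ x0)))
  [1] ¬((x1 ∧ x2) ∧ ¬F) ∨ ¬((T ∧ T) ∨ (T ∨ x0))
  [2] (¬(x1 ∧ x2) ∨ ¬¬F) ∨ ¬((T ∧ T) ∨ (T ∨ x0))
  [3] ((¬x1 ∨ ¬x2) ∨ ¬¬F) ∨ ¬((T ∧ T) ∨ (T ∨ x0))
  [4] ((¬x1 ∨ ¬x2) ∨ F) ∨ ¬((T ∧ T) ∨ (T ∨ x0))
  [5] (¬x1 ∨ ¬x2) ∨ ¬((T ∧ T) ∨ (T ∨ x0))
  [6] (¬x1 ∨ ¬x2) ∨ (¬(T ∧ T) ∧ ¬(T ∨ x0))
  [7] (¬x1 ∨ ¬x2) ∨ ((¬T ∨ ¬T) ∧ ¬(T ∨ x0))
  [8] (¬x1 ∨ ¬x2) ∨ (¬T ∧ ¬(T ∨ x0))
  [9] (¬x1 ∨ ¬x2) ∨ (F ∧ ¬(T ∨ x0))
  [10] (¬x1 ∨ ¬x2) ∨ F
  [11] ¬x1 ∨ ¬x2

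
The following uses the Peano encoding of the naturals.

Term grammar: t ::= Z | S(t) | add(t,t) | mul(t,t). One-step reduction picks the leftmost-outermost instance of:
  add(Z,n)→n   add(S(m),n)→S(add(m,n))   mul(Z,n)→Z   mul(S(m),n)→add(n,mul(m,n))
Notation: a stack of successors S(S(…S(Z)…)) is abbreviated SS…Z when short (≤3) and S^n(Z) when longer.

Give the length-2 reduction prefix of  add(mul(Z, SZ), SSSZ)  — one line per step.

  start: add(mul(Z, SZ), SSSZ)
  step 1: add(Z, SSSZ)
  step 2: SSSZ

Answer: after 2 steps: SSSZ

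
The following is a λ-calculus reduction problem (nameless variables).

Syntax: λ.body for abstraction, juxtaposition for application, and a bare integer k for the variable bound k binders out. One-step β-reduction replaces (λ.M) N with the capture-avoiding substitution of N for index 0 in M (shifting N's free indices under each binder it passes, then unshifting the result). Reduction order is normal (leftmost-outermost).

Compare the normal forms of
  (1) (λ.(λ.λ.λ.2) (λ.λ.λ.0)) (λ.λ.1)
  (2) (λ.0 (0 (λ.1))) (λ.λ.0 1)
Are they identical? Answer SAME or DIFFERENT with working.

Term A:
  start: (λ.(λ.λ.λ.2) (λ.λ.λ.0)) (λ.λ.1)
  step 1: (λ.λ.λ.2) (λ.λ.λ.0)
  step 2: λ.λ.λ.λ.λ.0

Term B:
  start: (λ.0 (0 (λ.1))) (λ.λ.0 1)
  step 1: (λ.λ.0 1) ((λ.λ.0 1) (λ.λ.λ.0 1))
  step 2: λ.0 ((λ.λ.0 1) (λ.λ.λ.0 1))
  step 3: λ.0 (λ.0 (λ.λ.λ.0 1))

Answer: DIFFERENT — A ⇓ λ.λ.λ.λ.λ.0, B ⇓ λ.0 (λ.0 (λ.λ.λ.0 1))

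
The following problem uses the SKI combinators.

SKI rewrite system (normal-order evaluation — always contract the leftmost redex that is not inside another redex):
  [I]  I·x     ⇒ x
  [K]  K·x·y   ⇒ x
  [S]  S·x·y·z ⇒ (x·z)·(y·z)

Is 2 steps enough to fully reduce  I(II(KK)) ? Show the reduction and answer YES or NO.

Answer: NO — after 2 steps the term is I(KK), not yet normal

Working:
  start: I(II(KK))
  [1] II(KK)
  [2] I(KK)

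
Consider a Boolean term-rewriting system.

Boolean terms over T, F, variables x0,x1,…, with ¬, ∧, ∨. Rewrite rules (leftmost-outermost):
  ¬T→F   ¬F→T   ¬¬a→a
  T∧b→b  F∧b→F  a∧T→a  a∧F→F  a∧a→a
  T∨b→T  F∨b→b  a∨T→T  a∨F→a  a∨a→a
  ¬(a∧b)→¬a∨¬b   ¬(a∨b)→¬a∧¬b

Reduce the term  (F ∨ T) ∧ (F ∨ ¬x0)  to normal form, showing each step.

  start: (F ∨ T) ∧ (F ∨ ¬x0)
  [1] T ∧ (F ∨ ¬x0)
  [2] F ∨ ¬x0
  [3] ¬x0

Answer: normal form = ¬x0  (in 3 steps)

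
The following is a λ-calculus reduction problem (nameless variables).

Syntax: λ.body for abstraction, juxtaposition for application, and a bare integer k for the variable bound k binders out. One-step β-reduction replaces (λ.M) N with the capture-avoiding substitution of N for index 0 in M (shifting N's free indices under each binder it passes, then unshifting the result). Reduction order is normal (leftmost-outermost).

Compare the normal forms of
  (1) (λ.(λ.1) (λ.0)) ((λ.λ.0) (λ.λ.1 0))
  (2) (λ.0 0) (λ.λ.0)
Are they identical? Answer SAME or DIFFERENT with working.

Term A:
  start: (λ.(λ.1) (λ.0)) ((λ.λ.0) (λ.λ.1 0))
  [1] (λ.(λ.λ.0) (λ.λ.1 0)) (λ.0)
  [2] (λ.λ.0) (λ.λ.1 0)
  [3] λ.0

Term B:
  start: (λ.0 0) (λ.λ.0)
  [1] (λ.λ.0) (λ.λ.0)
  [2] λ.0

Answer: SAME — A ⇓ λ.0, B ⇓ λ.0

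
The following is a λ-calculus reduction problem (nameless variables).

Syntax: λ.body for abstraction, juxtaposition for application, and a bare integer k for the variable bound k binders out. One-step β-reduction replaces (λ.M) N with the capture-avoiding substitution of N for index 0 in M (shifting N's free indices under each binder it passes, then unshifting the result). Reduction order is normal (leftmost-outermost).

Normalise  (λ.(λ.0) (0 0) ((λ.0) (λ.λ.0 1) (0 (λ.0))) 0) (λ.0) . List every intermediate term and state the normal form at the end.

Answer: normal form = λ.0  (in 9 steps)

Reduction:
  start: (λ.(λ.0) (0 0) ((λ.0) (λ.λ.0 1) (0 (λ.0))) 0) (λ.0)
  →1  (λ.0) ((λ.0) (λ.0)) ((λ.0) (λ.λ.0 1) ((λ.0) (λ.0))) (λ.0)
  →2  (λ.0) (λ.0) ((λ.0) (λ.λ.0 1) ((λ.0) (λ.0))) (λ.0)
  →3  (λ.0) ((λ.0) (λ.λ.0 1) ((λ.0) (λ.0))) (λ.0)
  →4  (λ.0) (λ.λ.0 1) ((λ.0) (λ.0)) (λ.0)
  →5  (λ.λ.0 1) ((λ.0) (λ.0)) (λ.0)
  →6  (λ.0 ((λ.0) (λ.0))) (λ.0)
  →7  (λ.0) ((λ.0) (λ.0))
  →8  (λ.0) (λ.0)
  →9  λ.0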